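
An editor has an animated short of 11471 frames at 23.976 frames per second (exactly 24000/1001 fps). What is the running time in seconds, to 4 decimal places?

Running time = 11471 × 1001/24000 = 11482471/24000 s ≈ 478.4363 s.

478.4363 seconds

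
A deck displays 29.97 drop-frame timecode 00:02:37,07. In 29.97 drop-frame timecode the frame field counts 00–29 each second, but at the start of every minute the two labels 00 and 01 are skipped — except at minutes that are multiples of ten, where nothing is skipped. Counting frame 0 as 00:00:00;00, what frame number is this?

As if non-drop at 30 labels/s: (0 × 3600 + 2 × 60 + 37) × 30 + 7 = 4717.
Minute boundaries passed: 2; those not divisible by 10: 2 − 0 = 2; dropped labels = 2 × 2 = 4.
Actual frame index = 4717 − 4 = 4713.

4713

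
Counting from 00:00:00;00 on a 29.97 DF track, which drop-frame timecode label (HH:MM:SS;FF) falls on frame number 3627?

Ten DF minutes hold 17982 frames, so frame 3627 lies in block 0 (frames 0–17981) with 3627 frames into that block.
The block's first minute is 1800 frames and the rest 1798 each; 3627 frames reaches minute 2, so 0 × 18 + 2 × 2 = 4 labels have been skipped so far.
Adding those back, label number 3627 + 4 = 3631 at 30 labels/s is 121 s + 1 f = 0 h 2 min 1 s frame 1, i.e. 00:02:01;01.

00:02:01;01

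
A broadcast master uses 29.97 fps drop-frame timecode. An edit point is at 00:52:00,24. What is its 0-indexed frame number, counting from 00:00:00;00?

93530

Complete 10-minute blocks: 5, each 17982 frames → 89910.
Remaining 2 whole minutes in the current block: 1800 + 1 × 1798 = 3598 frames.
Within the current minute: 0 × 30 + 24 − 2 = 22 (labels ;00/;01 skipped at this minute). Total = 89910 + 3598 + 22 = 93530.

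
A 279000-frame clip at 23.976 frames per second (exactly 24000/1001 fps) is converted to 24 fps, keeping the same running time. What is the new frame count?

Target frames = source frames × (target rate / source rate) = 279000 × (24)/(24000/1001) = 279000 × 1001/1000 = 279279.

279279 frames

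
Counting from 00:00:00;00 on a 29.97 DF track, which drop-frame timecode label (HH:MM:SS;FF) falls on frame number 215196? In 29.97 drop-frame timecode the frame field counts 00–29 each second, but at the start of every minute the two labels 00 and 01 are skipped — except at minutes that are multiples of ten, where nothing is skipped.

01:59:40;12

Each 10-minute DF block holds 10 × 60 × 30 − 9 × 2 = 17982 frames. 215196 ÷ 17982 → 11 full blocks, remainder 17394.
Within the partial block the first minute is 1800 frames and each further minute 1798, so 9 further minute boundaries passed. Total skipped labels = 18 × 11 + 2 × 9 = 216.
Non-drop label index = 215196 + 216 = 215412; at 30 labels/s that is 01:59:40:12, i.e. DF 01:59:40;12.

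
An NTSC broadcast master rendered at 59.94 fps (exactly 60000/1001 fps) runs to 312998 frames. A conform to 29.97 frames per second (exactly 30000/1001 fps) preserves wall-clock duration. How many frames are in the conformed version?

Target frames = source frames × (target rate / source rate) = 312998 × (30000/1001)/(60000/1001) = 312998 × 1/2 = 156499.

156499 frames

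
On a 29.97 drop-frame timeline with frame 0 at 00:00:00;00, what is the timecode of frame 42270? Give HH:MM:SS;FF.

Each 10-minute DF block holds 10 × 60 × 30 − 9 × 2 = 17982 frames. 42270 ÷ 17982 → 2 full blocks, remainder 6306.
Within the partial block the first minute is 1800 frames and each further minute 1798, so 3 further minute boundaries passed. Total skipped labels = 18 × 2 + 2 × 3 = 42.
Non-drop label index = 42270 + 42 = 42312; at 30 labels/s that is 00:23:30:12, i.e. DF 00:23:30;12.

00:23:30;12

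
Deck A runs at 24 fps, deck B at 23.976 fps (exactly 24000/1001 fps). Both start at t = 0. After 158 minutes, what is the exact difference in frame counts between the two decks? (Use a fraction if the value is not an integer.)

227520/1001 frames

158 min = 9480 s.
A emits 24 × 9480 = 227520 frames; B emits 24000/1001 × 9480 = 227520000/1001.
Difference = 227520/1001 frames (≈ 227.2927); B is behind A.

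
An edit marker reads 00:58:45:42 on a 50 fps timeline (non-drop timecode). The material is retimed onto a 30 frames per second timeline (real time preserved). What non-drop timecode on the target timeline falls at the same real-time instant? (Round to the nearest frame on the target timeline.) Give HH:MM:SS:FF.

Source frame index: (0×3600 + 58×60 + 45) × 50 + 42 = 176292.
Real time: 176292 / (50) = 88146/25 s.
Target frame: (88146/25) × (30) = 528876/5 ≈ 105775.200 → 105775.
At 30 labels/s: frame 105775 → 00:58:45:25.

00:58:45:25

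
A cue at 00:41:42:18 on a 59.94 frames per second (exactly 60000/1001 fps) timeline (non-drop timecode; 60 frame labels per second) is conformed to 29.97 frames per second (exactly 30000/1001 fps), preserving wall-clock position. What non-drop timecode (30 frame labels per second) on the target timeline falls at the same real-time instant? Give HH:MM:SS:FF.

00:41:42:09

Source frame index: (0×3600 + 41×60 + 42) × 60 + 18 = 150138.
Real time: 150138 / (60000/1001) = 25048023/10000 s.
Target frame: (25048023/10000) × (30000/1001) = 75069.
At 30 labels/s: frame 75069 → 00:41:42:09.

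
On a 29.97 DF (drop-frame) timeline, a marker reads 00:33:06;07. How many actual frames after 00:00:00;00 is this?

As if non-drop at 30 labels/s: (0 × 3600 + 33 × 60 + 6) × 30 + 7 = 59587.
Minute boundaries passed: 33; those not divisible by 10: 33 − 3 = 30; dropped labels = 2 × 30 = 60.
Actual frame index = 59587 − 60 = 59527.

59527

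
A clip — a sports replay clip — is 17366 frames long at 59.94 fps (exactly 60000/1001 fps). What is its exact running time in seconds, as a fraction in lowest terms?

8691683/30000 seconds

Running time = 17366 ÷ (60000/1001) = 17366 × 1001/60000 = 8691683/30000 s.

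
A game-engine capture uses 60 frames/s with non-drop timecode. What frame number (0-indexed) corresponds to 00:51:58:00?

Total seconds to the label: (0 × 3600 + 51 × 60 + 58) = 3118.
Frame index = 3118 × 60 + 0 = 187080.

frame 187080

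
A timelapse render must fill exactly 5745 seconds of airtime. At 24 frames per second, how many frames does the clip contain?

Frames = 5745 × 24 = 137880.

137880 frames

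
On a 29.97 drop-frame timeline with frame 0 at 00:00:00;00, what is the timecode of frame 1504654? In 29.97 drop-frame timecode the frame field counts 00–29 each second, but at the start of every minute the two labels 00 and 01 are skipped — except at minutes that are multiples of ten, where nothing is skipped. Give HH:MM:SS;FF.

13:56:45;10

Each 10-minute DF block holds 10 × 60 × 30 − 9 × 2 = 17982 frames. 1504654 ÷ 17982 → 83 full blocks, remainder 12148.
Within the partial block the first minute is 1800 frames and each further minute 1798, so 6 further minute boundaries passed. Total skipped labels = 18 × 83 + 2 × 6 = 1506.
Non-drop label index = 1504654 + 1506 = 1506160; at 30 labels/s that is 13:56:45:10, i.e. DF 13:56:45;10.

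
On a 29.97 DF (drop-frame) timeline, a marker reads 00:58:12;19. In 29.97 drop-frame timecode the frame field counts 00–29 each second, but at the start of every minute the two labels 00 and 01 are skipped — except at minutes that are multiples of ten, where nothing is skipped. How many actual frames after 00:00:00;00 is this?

104673

As if non-drop at 30 labels/s: (0 × 3600 + 58 × 60 + 12) × 30 + 19 = 104779.
Minute boundaries passed: 58; those not divisible by 10: 58 − 5 = 53; dropped labels = 2 × 53 = 106.
Actual frame index = 104779 − 106 = 104673.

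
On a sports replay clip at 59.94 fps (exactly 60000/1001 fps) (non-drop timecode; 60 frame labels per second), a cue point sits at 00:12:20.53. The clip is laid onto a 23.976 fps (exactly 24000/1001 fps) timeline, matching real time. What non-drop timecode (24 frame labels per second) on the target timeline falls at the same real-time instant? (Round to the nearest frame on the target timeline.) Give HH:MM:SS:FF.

Source frame index: (0×3600 + 12×60 + 20) × 60 + 53 = 44453.
Real time: 44453 / (60000/1001) = 44497453/60000 s.
Target frame: (44497453/60000) × (24000/1001) = 88906/5 ≈ 17781.200 → 17781.
At 24 labels/s: frame 17781 → 00:12:20:21.

00:12:20:21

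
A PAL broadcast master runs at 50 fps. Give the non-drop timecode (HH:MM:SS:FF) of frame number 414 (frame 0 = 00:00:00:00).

414 ÷ 50 = 8 full seconds, remainder 14 frames.
8 s = 0 h 0 min 8 s.
Timecode: 00:00:08:14.

00:00:08:14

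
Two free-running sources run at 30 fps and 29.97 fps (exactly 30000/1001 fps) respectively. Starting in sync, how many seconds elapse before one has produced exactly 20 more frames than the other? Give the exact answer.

2002/3 seconds

The gap grows by |30000/1001 − 30| = 30/1001 frames per second.
Time for a 20-frame gap: 20 ÷ (30/1001) = 2002/3 s.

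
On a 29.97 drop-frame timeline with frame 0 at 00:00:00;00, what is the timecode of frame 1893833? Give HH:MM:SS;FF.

Ten DF minutes hold 17982 frames, so frame 1893833 lies in block 105 (frames 1888110–1906091) with 5723 frames into that block.
The block's first minute is 1800 frames and the rest 1798 each; 5723 frames reaches minute 3, so 105 × 18 + 3 × 2 = 1896 labels have been skipped so far.
Adding those back, label number 1893833 + 1896 = 1895729 at 30 labels/s is 63190 s + 29 f = 17 h 33 min 10 s frame 29, i.e. 17:33:10;29.

17:33:10;29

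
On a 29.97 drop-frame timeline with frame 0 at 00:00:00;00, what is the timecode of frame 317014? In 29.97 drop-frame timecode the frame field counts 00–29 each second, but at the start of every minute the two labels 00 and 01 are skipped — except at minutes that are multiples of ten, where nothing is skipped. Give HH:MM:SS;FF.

Each 10-minute DF block holds 10 × 60 × 30 − 9 × 2 = 17982 frames. 317014 ÷ 17982 → 17 full blocks, remainder 11320.
Within the partial block the first minute is 1800 frames and each further minute 1798, so 6 further minute boundaries passed. Total skipped labels = 18 × 17 + 2 × 6 = 318.
Non-drop label index = 317014 + 318 = 317332; at 30 labels/s that is 02:56:17:22, i.e. DF 02:56:17;22.

02:56:17;22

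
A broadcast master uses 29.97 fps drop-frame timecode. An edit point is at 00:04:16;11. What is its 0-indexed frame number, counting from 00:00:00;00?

7683

Complete 10-minute blocks: 0, each 17982 frames → 0.
Remaining 4 whole minutes in the current block: 1800 + 3 × 1798 = 7194 frames.
Within the current minute: 16 × 30 + 11 − 2 = 489 (labels ;00/;01 skipped at this minute). Total = 0 + 7194 + 489 = 7683.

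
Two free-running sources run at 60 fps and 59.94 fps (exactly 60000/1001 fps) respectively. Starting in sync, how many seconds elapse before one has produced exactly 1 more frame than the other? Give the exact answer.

1001/60 seconds

The gap grows by |60000/1001 − 60| = 60/1001 frames per second.
Time for a 1-frame gap: 1 ÷ (60/1001) = 1001/60 s.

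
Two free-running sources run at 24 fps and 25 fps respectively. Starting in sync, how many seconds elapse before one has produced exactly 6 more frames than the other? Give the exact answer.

The gap grows by |25 − 24| = 1 frame per second.
Time for a 6-frame gap: 6 ÷ (1) = 6 s.

6 seconds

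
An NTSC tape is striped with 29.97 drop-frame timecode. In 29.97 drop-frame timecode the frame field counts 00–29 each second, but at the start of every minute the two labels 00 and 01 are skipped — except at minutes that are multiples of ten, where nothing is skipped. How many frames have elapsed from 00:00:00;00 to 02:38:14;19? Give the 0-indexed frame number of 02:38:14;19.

As if non-drop at 30 labels/s: (2 × 3600 + 38 × 60 + 14) × 30 + 19 = 284839.
Minute boundaries passed: 158; those not divisible by 10: 158 − 15 = 143; dropped labels = 2 × 143 = 286.
Actual frame index = 284839 − 286 = 284553.

284553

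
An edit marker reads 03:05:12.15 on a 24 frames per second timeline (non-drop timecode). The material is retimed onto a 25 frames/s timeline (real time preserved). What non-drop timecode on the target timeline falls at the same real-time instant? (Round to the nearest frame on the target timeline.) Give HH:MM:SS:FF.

03:05:12:16

Source frame index: (3×3600 + 5×60 + 12) × 24 + 15 = 266703.
Real time: 266703 / (24) = 88901/8 s.
Target frame: (88901/8) × (25) = 2222525/8 ≈ 277815.625 → 277816.
At 25 labels/s: frame 277816 → 03:05:12:16.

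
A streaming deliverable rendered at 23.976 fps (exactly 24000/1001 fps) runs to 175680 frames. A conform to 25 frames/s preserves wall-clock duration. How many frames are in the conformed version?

183183 frames

Target frames = source frames × (target rate / source rate) = 175680 × (25)/(24000/1001) = 175680 × 1001/960 = 183183.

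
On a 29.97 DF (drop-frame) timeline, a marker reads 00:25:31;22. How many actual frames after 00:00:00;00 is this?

Complete 10-minute blocks: 2, each 17982 frames → 35964.
Remaining 5 whole minutes in the current block: 1800 + 4 × 1798 = 8992 frames.
Within the current minute: 31 × 30 + 22 − 2 = 950 (labels ;00/;01 skipped at this minute). Total = 35964 + 8992 + 950 = 45906.

45906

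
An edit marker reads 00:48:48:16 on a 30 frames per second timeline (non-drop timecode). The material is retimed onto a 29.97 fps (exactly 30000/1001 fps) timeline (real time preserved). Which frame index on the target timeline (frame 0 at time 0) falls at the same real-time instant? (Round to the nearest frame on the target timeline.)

Source frame index: (0×3600 + 48×60 + 48) × 30 + 16 = 87856.
Real time: 87856 / (30) = 43928/15 s.
Target frame: (43928/15) × (30000/1001) = 87856000/1001 ≈ 87768.232 → 87768.

frame 87768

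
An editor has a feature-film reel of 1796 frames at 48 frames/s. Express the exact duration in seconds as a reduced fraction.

449/12 seconds

Running time = 1796 ÷ (48) = 1796 × 1/48 = 449/12 s.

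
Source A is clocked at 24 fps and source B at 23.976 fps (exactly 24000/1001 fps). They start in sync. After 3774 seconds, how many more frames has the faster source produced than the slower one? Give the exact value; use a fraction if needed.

90576/1001 frames

A emits 24 × 3774 = 90576 frames; B emits 24000/1001 × 3774 = 90576000/1001.
Difference = 90576/1001 frames (≈ 90.4855); B is behind A.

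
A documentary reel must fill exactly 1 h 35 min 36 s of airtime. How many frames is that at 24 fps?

137664 frames

1 h 35 min 36 s = 5736 s.
Frames = 5736 × 24 = 137664.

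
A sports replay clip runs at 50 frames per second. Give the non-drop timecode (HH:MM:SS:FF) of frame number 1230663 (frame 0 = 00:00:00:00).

1230663 ÷ 50 = 24613 full seconds, remainder 13 frames.
24613 s = 6 h 50 min 13 s.
Timecode: 06:50:13:13.

06:50:13:13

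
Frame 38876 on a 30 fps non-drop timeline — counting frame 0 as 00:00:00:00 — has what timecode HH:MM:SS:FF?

00:21:35:26

38876 ÷ 30 = 1295 full seconds, remainder 26 frames.
1295 s = 0 h 21 min 35 s.
Timecode: 00:21:35:26.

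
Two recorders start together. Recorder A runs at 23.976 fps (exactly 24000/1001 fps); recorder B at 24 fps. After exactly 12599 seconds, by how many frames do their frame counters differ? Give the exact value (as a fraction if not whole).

302376/1001 frames

A emits 24000/1001 × 12599 = 302376000/1001 frames; B emits 24 × 12599 = 302376.
Difference = 302376/1001 frames (≈ 302.0739); B is ahead of A.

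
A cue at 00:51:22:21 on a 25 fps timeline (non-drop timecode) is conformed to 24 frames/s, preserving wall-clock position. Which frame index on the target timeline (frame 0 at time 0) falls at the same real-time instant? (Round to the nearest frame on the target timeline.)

Source frame index: (0×3600 + 51×60 + 22) × 25 + 21 = 77071.
Real time: 77071 / (25) = 77071/25 s.
Target frame: (77071/25) × (24) = 1849704/25 ≈ 73988.160 → 73988.

frame 73988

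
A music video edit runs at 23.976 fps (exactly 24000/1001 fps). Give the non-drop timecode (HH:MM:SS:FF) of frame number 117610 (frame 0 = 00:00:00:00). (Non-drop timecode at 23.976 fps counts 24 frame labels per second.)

117610 ÷ 24 = 4900 full seconds, remainder 10 frames.
4900 s = 1 h 21 min 40 s.
Timecode: 01:21:40:10.

01:21:40:10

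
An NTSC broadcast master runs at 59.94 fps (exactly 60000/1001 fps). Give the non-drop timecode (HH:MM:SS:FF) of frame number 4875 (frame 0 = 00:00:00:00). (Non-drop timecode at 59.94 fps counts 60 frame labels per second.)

00:01:21:15

4875 ÷ 60 = 81 full seconds, remainder 15 frames.
81 s = 0 h 1 min 21 s.
Timecode: 00:01:21:15.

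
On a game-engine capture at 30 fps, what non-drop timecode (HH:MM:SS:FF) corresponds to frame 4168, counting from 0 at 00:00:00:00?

4168 ÷ 30 = 138 full seconds, remainder 28 frames.
138 s = 0 h 2 min 18 s.
Timecode: 00:02:18:28.

00:02:18:28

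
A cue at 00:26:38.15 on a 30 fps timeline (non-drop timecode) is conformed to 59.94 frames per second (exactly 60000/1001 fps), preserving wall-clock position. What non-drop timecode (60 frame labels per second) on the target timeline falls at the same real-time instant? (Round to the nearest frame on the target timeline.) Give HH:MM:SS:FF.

Source frame index: (0×3600 + 26×60 + 38) × 30 + 15 = 47955.
Real time: 47955 / (30) = 3197/2 s.
Target frame: (3197/2) × (60000/1001) = 95910000/1001 ≈ 95814.186 → 95814.
At 60 labels/s: frame 95814 → 00:26:36:54.

00:26:36:54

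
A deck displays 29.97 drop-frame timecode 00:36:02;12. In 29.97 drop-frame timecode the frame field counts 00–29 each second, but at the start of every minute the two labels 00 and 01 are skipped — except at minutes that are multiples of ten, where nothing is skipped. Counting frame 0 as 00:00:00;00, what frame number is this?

64806

As if non-drop at 30 labels/s: (0 × 3600 + 36 × 60 + 2) × 30 + 12 = 64872.
Minute boundaries passed: 36; those not divisible by 10: 36 − 3 = 33; dropped labels = 2 × 33 = 66.
Actual frame index = 64872 − 66 = 64806.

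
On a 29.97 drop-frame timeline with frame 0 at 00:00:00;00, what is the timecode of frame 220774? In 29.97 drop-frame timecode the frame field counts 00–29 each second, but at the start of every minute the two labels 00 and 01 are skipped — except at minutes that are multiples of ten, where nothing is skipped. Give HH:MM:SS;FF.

Ten DF minutes hold 17982 frames, so frame 220774 lies in block 12 (frames 215784–233765) with 4990 frames into that block.
The block's first minute is 1800 frames and the rest 1798 each; 4990 frames reaches minute 2, so 12 × 18 + 2 × 2 = 220 labels have been skipped so far.
Adding those back, label number 220774 + 220 = 220994 at 30 labels/s is 7366 s + 14 f = 2 h 2 min 46 s frame 14, i.e. 02:02:46;14.

02:02:46;14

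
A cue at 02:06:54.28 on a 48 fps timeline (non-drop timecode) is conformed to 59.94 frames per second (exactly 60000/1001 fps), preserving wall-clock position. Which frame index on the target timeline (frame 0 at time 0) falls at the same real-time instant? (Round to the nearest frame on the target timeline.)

Source frame index: (2×3600 + 6×60 + 54) × 48 + 28 = 365500.
Real time: 365500 / (48) = 91375/12 s.
Target frame: (91375/12) × (60000/1001) = 456875000/1001 ≈ 456418.581 → 456419.

frame 456419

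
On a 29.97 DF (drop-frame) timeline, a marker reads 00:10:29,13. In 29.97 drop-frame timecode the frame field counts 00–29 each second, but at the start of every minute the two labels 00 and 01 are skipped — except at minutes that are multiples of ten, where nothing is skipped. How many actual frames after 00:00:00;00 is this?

Complete 10-minute blocks: 1, each 17982 frames → 17982.
Remaining 0 whole minutes in the current block: 0 frames.
Within the current minute: 29 × 30 + 13 = 883. Total = 17982 + 0 + 883 = 18865.

18865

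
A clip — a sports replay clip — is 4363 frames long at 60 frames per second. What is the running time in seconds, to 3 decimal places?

Running time = 4363 × 1/60 = 4363/60 s ≈ 72.717 s.

72.717 seconds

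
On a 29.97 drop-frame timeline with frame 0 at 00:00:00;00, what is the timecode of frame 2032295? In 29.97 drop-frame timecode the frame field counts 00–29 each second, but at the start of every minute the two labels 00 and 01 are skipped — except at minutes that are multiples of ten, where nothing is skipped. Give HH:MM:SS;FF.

18:50:10;29

Each 10-minute DF block holds 10 × 60 × 30 − 9 × 2 = 17982 frames. 2032295 ÷ 17982 → 113 full blocks, remainder 329.
Within the partial block the first minute is 1800 frames and each further minute 1798, so 0 further minute boundaries passed. Total skipped labels = 18 × 113 + 2 × 0 = 2034.
Non-drop label index = 2032295 + 2034 = 2034329; at 30 labels/s that is 18:50:10:29, i.e. DF 18:50:10;29.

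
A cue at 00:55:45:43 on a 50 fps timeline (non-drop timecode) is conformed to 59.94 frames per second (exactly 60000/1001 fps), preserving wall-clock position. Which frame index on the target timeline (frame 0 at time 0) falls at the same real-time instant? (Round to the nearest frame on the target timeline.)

Source frame index: (0×3600 + 55×60 + 45) × 50 + 43 = 167293.
Real time: 167293 / (50) = 167293/50 s.
Target frame: (167293/50) × (60000/1001) = 28678800/143 ≈ 200551.049 → 200551.

frame 200551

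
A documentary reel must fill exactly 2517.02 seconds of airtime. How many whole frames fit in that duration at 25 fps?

Frames = 2517.02 × 25 = 125851/2 ≈ 62925.5000.
Complete frames: 62925.

62925 frames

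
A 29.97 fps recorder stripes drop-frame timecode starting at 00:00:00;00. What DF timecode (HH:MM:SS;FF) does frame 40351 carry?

Each 10-minute DF block holds 10 × 60 × 30 − 9 × 2 = 17982 frames. 40351 ÷ 17982 → 2 full blocks, remainder 4387.
Within the partial block the first minute is 1800 frames and each further minute 1798, so 2 further minute boundaries passed. Total skipped labels = 18 × 2 + 2 × 2 = 40.
Non-drop label index = 40351 + 40 = 40391; at 30 labels/s that is 00:22:26:11, i.e. DF 00:22:26;11.

00:22:26;11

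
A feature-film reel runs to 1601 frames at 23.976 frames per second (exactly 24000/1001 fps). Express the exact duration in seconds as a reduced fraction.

Running time = 1601 ÷ (24000/1001) = 1601 × 1001/24000 = 1602601/24000 s.

1602601/24000 seconds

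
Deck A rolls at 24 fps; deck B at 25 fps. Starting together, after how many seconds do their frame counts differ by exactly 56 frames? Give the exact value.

56 seconds

The gap grows by |25 − 24| = 1 frame per second.
Time for a 56-frame gap: 56 ÷ (1) = 56 s.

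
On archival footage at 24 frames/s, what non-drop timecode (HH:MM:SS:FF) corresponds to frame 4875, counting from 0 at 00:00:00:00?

4875 ÷ 24 = 203 full seconds, remainder 3 frames.
203 s = 0 h 3 min 23 s.
Timecode: 00:03:23:03.

00:03:23:03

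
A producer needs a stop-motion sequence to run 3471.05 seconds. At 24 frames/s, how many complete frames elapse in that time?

Frames = 3471.05 × 24 = 416526/5 ≈ 83305.2000.
Complete frames: 83305.

83305 frames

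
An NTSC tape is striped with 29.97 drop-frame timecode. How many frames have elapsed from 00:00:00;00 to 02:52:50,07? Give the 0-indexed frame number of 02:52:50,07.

As if non-drop at 30 labels/s: (2 × 3600 + 52 × 60 + 50) × 30 + 7 = 311107.
Minute boundaries passed: 172; those not divisible by 10: 172 − 17 = 155; dropped labels = 2 × 155 = 310.
Actual frame index = 311107 − 310 = 310797.

310797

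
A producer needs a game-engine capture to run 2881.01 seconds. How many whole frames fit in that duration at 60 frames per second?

172860 frames

Frames = 2881.01 × 60 = 864303/5 ≈ 172860.6000.
Complete frames: 172860.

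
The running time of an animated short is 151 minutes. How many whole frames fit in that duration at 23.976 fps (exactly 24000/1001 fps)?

217222 frames

151 min = 9060 s.
Frames = 9060 × 24000/1001 = 217440000/1001 ≈ 217222.7772.
Complete frames: 217222.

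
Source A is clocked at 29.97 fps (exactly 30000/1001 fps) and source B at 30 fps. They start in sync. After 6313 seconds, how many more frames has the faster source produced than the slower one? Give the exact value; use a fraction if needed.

189390/1001 frames

A emits 30000/1001 × 6313 = 189390000/1001 frames; B emits 30 × 6313 = 189390.
Difference = 189390/1001 frames (≈ 189.2008); B is ahead of A.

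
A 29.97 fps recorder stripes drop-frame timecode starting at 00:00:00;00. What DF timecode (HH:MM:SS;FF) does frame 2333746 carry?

Each 10-minute DF block holds 10 × 60 × 30 − 9 × 2 = 17982 frames. 2333746 ÷ 17982 → 129 full blocks, remainder 14068.
Within the partial block the first minute is 1800 frames and each further minute 1798, so 7 further minute boundaries passed. Total skipped labels = 18 × 129 + 2 × 7 = 2336.
Non-drop label index = 2333746 + 2336 = 2336082; at 30 labels/s that is 21:37:49:12, i.e. DF 21:37:49;12.

21:37:49;12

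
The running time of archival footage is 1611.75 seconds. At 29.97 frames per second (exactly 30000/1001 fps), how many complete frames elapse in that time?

48304 frames

Frames = 1611.75 × 30000/1001 = 6907500/143 ≈ 48304.1958.
Complete frames: 48304.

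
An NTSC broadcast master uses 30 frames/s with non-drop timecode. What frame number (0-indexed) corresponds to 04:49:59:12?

Total seconds to the label: (4 × 3600 + 49 × 60 + 59) = 17399.
Frame index = 17399 × 30 + 12 = 521982.

frame 521982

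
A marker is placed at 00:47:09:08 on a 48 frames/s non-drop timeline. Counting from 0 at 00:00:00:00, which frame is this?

Total seconds to the label: (0 × 3600 + 47 × 60 + 9) = 2829.
Frame index = 2829 × 48 + 8 = 135800.

135800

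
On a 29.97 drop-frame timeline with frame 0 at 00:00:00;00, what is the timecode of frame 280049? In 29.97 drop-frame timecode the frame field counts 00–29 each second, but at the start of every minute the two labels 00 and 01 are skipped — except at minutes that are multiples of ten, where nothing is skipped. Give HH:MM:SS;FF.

02:35:44;09

Each 10-minute DF block holds 10 × 60 × 30 − 9 × 2 = 17982 frames. 280049 ÷ 17982 → 15 full blocks, remainder 10319.
Within the partial block the first minute is 1800 frames and each further minute 1798, so 5 further minute boundaries passed. Total skipped labels = 18 × 15 + 2 × 5 = 280.
Non-drop label index = 280049 + 280 = 280329; at 30 labels/s that is 02:35:44:09, i.e. DF 02:35:44;09.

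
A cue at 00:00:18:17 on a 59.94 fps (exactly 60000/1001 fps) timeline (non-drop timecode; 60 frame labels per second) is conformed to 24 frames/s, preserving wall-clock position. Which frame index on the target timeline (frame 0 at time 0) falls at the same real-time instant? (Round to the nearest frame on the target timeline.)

frame 439

Source frame index: (0×3600 + 0×60 + 18) × 60 + 17 = 1097.
Real time: 1097 / (60000/1001) = 1098097/60000 s.
Target frame: (1098097/60000) × (24) = 1098097/2500 ≈ 439.239 → 439.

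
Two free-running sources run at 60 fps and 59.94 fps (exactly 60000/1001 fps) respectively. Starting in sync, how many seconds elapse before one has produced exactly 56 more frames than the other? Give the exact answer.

14014/15 seconds

The gap grows by |60000/1001 − 60| = 60/1001 frames per second.
Time for a 56-frame gap: 56 ÷ (60/1001) = 14014/15 s.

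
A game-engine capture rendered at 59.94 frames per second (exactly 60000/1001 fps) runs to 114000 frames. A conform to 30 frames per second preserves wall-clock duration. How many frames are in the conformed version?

Target frames = source frames × (target rate / source rate) = 114000 × (30)/(60000/1001) = 114000 × 1001/2000 = 57057.

57057 frames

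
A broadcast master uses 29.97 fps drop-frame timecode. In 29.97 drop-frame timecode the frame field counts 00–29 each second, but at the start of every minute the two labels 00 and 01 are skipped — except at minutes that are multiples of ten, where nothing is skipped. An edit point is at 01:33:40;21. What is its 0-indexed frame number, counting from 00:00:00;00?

Complete 10-minute blocks: 9, each 17982 frames → 161838.
Remaining 3 whole minutes in the current block: 1800 + 2 × 1798 = 5396 frames.
Within the current minute: 40 × 30 + 21 − 2 = 1219 (labels ;00/;01 skipped at this minute). Total = 161838 + 5396 + 1219 = 168453.

168453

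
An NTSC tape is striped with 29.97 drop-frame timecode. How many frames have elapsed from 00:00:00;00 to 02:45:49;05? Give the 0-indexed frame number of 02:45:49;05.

As if non-drop at 30 labels/s: (2 × 3600 + 45 × 60 + 49) × 30 + 5 = 298475.
Minute boundaries passed: 165; those not divisible by 10: 165 − 16 = 149; dropped labels = 2 × 149 = 298.
Actual frame index = 298475 − 298 = 298177.

298177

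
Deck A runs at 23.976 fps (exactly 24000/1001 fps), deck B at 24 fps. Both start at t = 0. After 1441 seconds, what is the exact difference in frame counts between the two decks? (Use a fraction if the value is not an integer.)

3144/91 frames

A emits 24000/1001 × 1441 = 3144000/91 frames; B emits 24 × 1441 = 34584.
Difference = 3144/91 frames (≈ 34.5495); B is ahead of A.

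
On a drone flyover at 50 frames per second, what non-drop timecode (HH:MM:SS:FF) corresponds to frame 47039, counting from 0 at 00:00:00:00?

00:15:40:39

47039 ÷ 50 = 940 full seconds, remainder 39 frames.
940 s = 0 h 15 min 40 s.
Timecode: 00:15:40:39.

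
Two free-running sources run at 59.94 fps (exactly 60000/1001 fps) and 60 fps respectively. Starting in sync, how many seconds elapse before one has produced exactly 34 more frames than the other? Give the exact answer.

17017/30 seconds

The gap grows by |60 − 60000/1001| = 60/1001 frames per second.
Time for a 34-frame gap: 34 ÷ (60/1001) = 17017/30 s.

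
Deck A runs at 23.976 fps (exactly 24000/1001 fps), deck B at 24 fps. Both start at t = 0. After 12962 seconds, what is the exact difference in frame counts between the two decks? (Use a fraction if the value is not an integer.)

A emits 24000/1001 × 12962 = 311088000/1001 frames; B emits 24 × 12962 = 311088.
Difference = 311088/1001 frames (≈ 310.7772); B is ahead of A.

311088/1001 frames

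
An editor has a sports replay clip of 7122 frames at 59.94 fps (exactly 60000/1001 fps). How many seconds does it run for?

Running time = 7122 / (60000/1001) = 118.8187 s.

118.8187 seconds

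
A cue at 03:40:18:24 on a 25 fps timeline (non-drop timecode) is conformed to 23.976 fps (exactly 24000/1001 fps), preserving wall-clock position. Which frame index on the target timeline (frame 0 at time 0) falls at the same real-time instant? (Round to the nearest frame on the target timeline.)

frame 316938

Source frame index: (3×3600 + 40×60 + 18) × 25 + 24 = 330474.
Real time: 330474 / (25) = 330474/25 s.
Target frame: (330474/25) × (24000/1001) = 317255040/1001 ≈ 316938.102 → 316938.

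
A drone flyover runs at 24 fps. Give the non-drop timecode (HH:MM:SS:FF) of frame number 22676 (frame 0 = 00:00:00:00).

00:15:44:20

22676 ÷ 24 = 944 full seconds, remainder 20 frames.
944 s = 0 h 15 min 44 s.
Timecode: 00:15:44:20.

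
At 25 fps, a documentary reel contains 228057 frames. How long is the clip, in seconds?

9122.28 seconds

Running time = 228057 / (25) = 9122.28 s.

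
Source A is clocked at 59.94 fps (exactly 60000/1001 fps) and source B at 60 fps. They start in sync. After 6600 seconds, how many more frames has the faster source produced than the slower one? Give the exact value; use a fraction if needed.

36000/91 frames

A emits 60000/1001 × 6600 = 36000000/91 frames; B emits 60 × 6600 = 396000.
Difference = 36000/91 frames (≈ 395.6044); B is ahead of A.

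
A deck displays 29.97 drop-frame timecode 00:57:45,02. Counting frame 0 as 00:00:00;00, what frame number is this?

103848

Complete 10-minute blocks: 5, each 17982 frames → 89910.
Remaining 7 whole minutes in the current block: 1800 + 6 × 1798 = 12588 frames.
Within the current minute: 45 × 30 + 2 − 2 = 1350 (labels ;00/;01 skipped at this minute). Total = 89910 + 12588 + 1350 = 103848.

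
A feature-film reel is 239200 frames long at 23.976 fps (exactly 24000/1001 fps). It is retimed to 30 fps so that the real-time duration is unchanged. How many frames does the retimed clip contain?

299299 frames

Target frames = source frames × (target rate / source rate) = 239200 × (30)/(24000/1001) = 239200 × 1001/800 = 299299.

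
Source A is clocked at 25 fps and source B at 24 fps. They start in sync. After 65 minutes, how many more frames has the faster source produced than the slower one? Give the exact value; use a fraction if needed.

3900 frames

65 min = 3900 s.
A emits 25 × 3900 = 97500 frames; B emits 24 × 3900 = 93600.
Difference = 3900 frames; B is behind A.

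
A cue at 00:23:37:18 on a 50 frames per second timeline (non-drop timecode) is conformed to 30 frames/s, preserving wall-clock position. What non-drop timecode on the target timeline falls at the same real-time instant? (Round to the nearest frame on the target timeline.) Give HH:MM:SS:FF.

Source frame index: (0×3600 + 23×60 + 37) × 50 + 18 = 70868.
Real time: 70868 / (50) = 35434/25 s.
Target frame: (35434/25) × (30) = 212604/5 ≈ 42520.800 → 42521.
At 30 labels/s: frame 42521 → 00:23:37:11.

00:23:37:11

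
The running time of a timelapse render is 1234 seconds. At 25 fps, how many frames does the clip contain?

30850 frames

Frames = 1234 × 25 = 30850.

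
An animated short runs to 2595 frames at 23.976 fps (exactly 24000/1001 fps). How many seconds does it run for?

108.233125 seconds

Running time = 2595 / (24000/1001) = 108.233125 s.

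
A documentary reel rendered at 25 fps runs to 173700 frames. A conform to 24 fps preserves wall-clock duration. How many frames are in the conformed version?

166752 frames

Target frames = source frames × (target rate / source rate) = 173700 × (24)/(25) = 173700 × 24/25 = 166752.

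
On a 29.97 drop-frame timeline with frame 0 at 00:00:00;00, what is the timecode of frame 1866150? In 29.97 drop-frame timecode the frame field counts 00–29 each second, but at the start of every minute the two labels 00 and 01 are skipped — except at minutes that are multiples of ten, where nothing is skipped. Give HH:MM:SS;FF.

17:17:47;08

Each 10-minute DF block holds 10 × 60 × 30 − 9 × 2 = 17982 frames. 1866150 ÷ 17982 → 103 full blocks, remainder 14004.
Within the partial block the first minute is 1800 frames and each further minute 1798, so 7 further minute boundaries passed. Total skipped labels = 18 × 103 + 2 × 7 = 1868.
Non-drop label index = 1866150 + 1868 = 1868018; at 30 labels/s that is 17:17:47:08, i.e. DF 17:17:47;08.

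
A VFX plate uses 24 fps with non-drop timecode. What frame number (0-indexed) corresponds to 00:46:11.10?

66514

Total seconds to the label: (0 × 3600 + 46 × 60 + 11) = 2771.
Frame index = 2771 × 24 + 10 = 66514.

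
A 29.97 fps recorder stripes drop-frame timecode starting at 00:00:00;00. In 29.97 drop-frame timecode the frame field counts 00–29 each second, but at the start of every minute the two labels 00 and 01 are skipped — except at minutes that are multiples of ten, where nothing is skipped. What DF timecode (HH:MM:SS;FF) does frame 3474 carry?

Each 10-minute DF block holds 10 × 60 × 30 − 9 × 2 = 17982 frames. 3474 ÷ 17982 → 0 full blocks, remainder 3474.
Within the partial block the first minute is 1800 frames and each further minute 1798, so 1 further minute boundary passed. Total skipped labels = 18 × 0 + 2 × 1 = 2.
Non-drop label index = 3474 + 2 = 3476; at 30 labels/s that is 00:01:55:26, i.e. DF 00:01:55;26.

00:01:55;26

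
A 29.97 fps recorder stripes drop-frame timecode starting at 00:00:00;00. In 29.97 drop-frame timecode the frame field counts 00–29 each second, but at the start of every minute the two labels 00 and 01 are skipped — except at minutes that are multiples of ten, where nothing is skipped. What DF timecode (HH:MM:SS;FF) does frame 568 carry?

Ten DF minutes hold 17982 frames, so frame 568 lies in block 0 (frames 0–17981) with 568 frames into that block.
The block's first minute is 1800 frames and the rest 1798 each; 568 frames reaches minute 0, so 0 × 18 + 0 × 2 = 0 labels have been skipped so far.
Adding those back, label number 568 + 0 = 568 at 30 labels/s is 18 s + 28 f = 0 h 0 min 18 s frame 28, i.e. 00:00:18;28.

00:00:18;28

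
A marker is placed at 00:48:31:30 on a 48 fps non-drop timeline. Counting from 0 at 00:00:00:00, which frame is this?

Total seconds to the label: (0 × 3600 + 48 × 60 + 31) = 2911.
Frame index = 2911 × 48 + 30 = 139758.

139758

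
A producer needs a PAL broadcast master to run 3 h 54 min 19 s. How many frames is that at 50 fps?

3 h 54 min 19 s = 14059 s.
Frames = 14059 × 50 = 702950.

702950 frames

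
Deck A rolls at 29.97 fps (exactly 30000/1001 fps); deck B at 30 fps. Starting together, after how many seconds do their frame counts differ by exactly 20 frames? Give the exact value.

The gap grows by |30 − 30000/1001| = 30/1001 frames per second.
Time for a 20-frame gap: 20 ÷ (30/1001) = 2002/3 s.

2002/3 seconds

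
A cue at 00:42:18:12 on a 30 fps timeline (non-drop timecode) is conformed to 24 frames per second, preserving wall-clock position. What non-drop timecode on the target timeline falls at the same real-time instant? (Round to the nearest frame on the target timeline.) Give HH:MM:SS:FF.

Source frame index: (0×3600 + 42×60 + 18) × 30 + 12 = 76152.
Real time: 76152 / (30) = 12692/5 s.
Target frame: (12692/5) × (24) = 304608/5 ≈ 60921.600 → 60922.
At 24 labels/s: frame 60922 → 00:42:18:10.

00:42:18:10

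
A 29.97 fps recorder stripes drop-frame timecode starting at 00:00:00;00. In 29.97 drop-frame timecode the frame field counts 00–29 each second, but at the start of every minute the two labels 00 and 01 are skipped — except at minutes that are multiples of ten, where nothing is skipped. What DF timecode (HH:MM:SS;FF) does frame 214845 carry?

Each 10-minute DF block holds 10 × 60 × 30 − 9 × 2 = 17982 frames. 214845 ÷ 17982 → 11 full blocks, remainder 17043.
Within the partial block the first minute is 1800 frames and each further minute 1798, so 9 further minute boundaries passed. Total skipped labels = 18 × 11 + 2 × 9 = 216.
Non-drop label index = 214845 + 216 = 215061; at 30 labels/s that is 01:59:28:21, i.e. DF 01:59:28;21.

01:59:28;21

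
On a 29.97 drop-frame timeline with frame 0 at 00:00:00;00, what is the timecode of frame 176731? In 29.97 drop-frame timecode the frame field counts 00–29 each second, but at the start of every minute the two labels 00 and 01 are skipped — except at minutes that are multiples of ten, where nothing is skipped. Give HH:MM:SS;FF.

01:38:16;29

Each 10-minute DF block holds 10 × 60 × 30 − 9 × 2 = 17982 frames. 176731 ÷ 17982 → 9 full blocks, remainder 14893.
Within the partial block the first minute is 1800 frames and each further minute 1798, so 8 further minute boundaries passed. Total skipped labels = 18 × 9 + 2 × 8 = 178.
Non-drop label index = 176731 + 178 = 176909; at 30 labels/s that is 01:38:16:29, i.e. DF 01:38:16;29.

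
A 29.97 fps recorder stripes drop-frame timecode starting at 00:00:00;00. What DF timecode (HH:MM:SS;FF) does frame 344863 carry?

03:11:46;27

Ten DF minutes hold 17982 frames, so frame 344863 lies in block 19 (frames 341658–359639) with 3205 frames into that block.
The block's first minute is 1800 frames and the rest 1798 each; 3205 frames reaches minute 1, so 19 × 18 + 1 × 2 = 344 labels have been skipped so far.
Adding those back, label number 344863 + 344 = 345207 at 30 labels/s is 11506 s + 27 f = 3 h 11 min 46 s frame 27, i.e. 03:11:46;27.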